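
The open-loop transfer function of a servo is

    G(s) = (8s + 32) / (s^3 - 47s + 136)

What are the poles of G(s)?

The poles are the roots of the denominator s^3 - 47s + 136 = 0.
Trying s = -8: the polynomial evaluates to 0, so (s + 8) is a factor.
Dividing out leaves s^2 - 8s + 17 = 0.
The quadratic formula then gives s = 4 ± 1j.

s = -8, 4 ± j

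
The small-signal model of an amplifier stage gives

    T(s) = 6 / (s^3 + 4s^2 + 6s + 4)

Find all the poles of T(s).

The poles are the roots of the denominator s^3 + 4s^2 + 6s + 4 = 0.
Trying s = -2: the polynomial evaluates to 0, so (s + 2) is a factor.
Dividing out leaves s^2 + 2s + 2 = 0.
The quadratic formula then gives s = -1 ± 1j.

s = -1 + j, -1 - j, -2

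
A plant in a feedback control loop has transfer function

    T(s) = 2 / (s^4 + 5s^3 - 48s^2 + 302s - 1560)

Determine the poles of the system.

The poles are the roots of the denominator s^4 + 5s^3 - 48s^2 + 302s - 1560 = 0.
Trying s = -12: the polynomial evaluates to 0, so (s + 12) is a factor.
Dividing out leaves s^3 - 7s^2 + 36s - 130 = 0.
This factors further as (s - 5)(s^2 - 2s + 26) = 0.

s = -12, 5, 1 ± 5j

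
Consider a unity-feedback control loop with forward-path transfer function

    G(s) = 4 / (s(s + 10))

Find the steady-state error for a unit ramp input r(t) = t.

e_ss = 2.500

G(s) has one pole at the origin.
This is a Type 1 system. Kv = lim_{s→0} s·G(s) = 4/10 = 2/5.
e_ss = 1/Kv = 1/(2/5) = 5/2 ≈ 2.500.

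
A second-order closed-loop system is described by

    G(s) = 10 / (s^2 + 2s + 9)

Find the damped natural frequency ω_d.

ω_d ≈ 2.828 rad/s

Comparing s^2 + 2s + 9 to s^2 + 2ζωₙs + ωₙ²: ωₙ = 3 rad/s and ζ = 2/(2·3) ≈ 0.3333.
ζωₙ = 2/2 = 1, so ω_d = ωₙ√(1−ζ²) = √(ωₙ² − (ζωₙ)²) = √(9 − 1²) = √8 ≈ 2.828 rad/s.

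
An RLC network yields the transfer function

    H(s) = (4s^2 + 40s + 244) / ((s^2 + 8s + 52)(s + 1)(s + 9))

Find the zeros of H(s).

s = -5 + 6j, -5 - 6j

Set the numerator to zero: 4s^2 + 40s + 244 = 0, i.e. 4·(s^2 + 10s + 61) = 0.
Factoring: (s^2 + 10s + 61) = 0.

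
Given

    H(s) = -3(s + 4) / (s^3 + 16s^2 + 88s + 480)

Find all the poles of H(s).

The poles are the roots of the denominator s^3 + 16s^2 + 88s + 480 = 0.
Trying s = -12: the polynomial evaluates to 0, so (s + 12) is a factor.
Dividing out leaves s^2 + 4s + 40 = 0.
The quadratic formula then gives s = -2 ± 6j.

s = -2 ± 6j, -12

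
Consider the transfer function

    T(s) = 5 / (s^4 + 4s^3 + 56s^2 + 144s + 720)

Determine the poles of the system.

The poles are the roots of the denominator s^4 + 4s^3 + 56s^2 + 144s + 720 = 0.
No real roots exist; factor into two real quadratics: (s^2 + 36)(s^2 + 4s + 20) = 0.
Each quadratic gives a conjugate pair via the quadratic formula.

s = ±6j, -2 ± 4j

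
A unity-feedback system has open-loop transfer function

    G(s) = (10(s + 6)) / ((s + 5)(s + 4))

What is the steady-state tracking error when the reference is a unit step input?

e_ss = 0.2500

G(s) has no poles at the origin.
This is a Type 0 system. Kp = lim_{s→0} G(s) = 60/20 = 3.
e_ss = 1/(1 + Kp) = 1/(1 + 3) = 1/4 ≈ 0.2500.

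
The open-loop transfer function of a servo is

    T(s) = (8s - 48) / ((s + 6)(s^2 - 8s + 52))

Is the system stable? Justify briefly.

The poles can be read from the denominator factors: s = -6, 4 ± 6j.
Since the pole(s) at s = 4 + 6j, 4 - 6j lie in the right half-plane, the system is unstable.

unstable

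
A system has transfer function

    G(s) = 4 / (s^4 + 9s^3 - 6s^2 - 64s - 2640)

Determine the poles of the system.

s = -11, -2 ± 6j, 6

The poles are the roots of the denominator s^4 + 9s^3 - 6s^2 - 64s - 2640 = 0.
Trying s = -11: the polynomial evaluates to 0, so (s + 11) is a factor.
Dividing out leaves s^3 - 2s^2 + 16s - 240 = 0.
This factors further as (s^2 + 4s + 40)(s - 6) = 0.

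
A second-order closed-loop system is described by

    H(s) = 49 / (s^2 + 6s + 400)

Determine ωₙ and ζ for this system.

ωₙ = 20 rad/s, ζ = 0.15

Compare the denominator to the standard form s^2 + 2ζωₙs + ωₙ².
ωₙ² = 400, so ωₙ = 20 rad/s.
2ζωₙ = 6, so ζ = 6/(2·20) = 0.15.
With ζ = 0.15 the response is underdamped.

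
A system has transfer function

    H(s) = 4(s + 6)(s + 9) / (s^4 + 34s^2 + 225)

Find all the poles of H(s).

The poles are the roots of the denominator s^4 + 34s^2 + 225 = 0.
No real roots exist; factor into two real quadratics: (s^2 + 9)(s^2 + 25) = 0.
Each quadratic gives a conjugate pair via the quadratic formula.

s = ±3j, ±5j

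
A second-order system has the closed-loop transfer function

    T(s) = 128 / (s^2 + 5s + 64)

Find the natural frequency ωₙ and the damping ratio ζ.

Compare the denominator to the standard form s^2 + 2ζωₙs + ωₙ².
ωₙ² = 64, so ωₙ = 8 rad/s.
2ζωₙ = 5, so ζ = 5/(2·8) = 0.3125.
With ζ = 0.3125 the response is underdamped.

ωₙ = 8 rad/s, ζ = 0.3125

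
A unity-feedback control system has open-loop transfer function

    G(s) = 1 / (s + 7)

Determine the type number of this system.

The denominator has no factor of s at the origin — no free integrator — so this is a Type 0 system.

Type 0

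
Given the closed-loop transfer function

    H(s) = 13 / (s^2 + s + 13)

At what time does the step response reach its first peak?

Comparing s^2 + s + 13 to s^2 + 2ζωₙs + ωₙ²: ωₙ = √13 ≈ 3.606 rad/s and ζ = 1/(2·√13) ≈ 0.1387.
ζωₙ = 1/2 = 0.5, so ω_d = ωₙ√(1−ζ²) = √(ωₙ² − (ζωₙ)²) = √(13 − 0.5²) = √12.75 ≈ 3.571 rad/s.
t_p = π/ω_d = π/3.571 ≈ 0.8798 s.

t_p ≈ 0.8798 s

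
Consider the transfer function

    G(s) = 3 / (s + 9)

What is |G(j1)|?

|G(j1)| ≈ 0.3313

Substitute s = j1: numerator = 3, denominator = 9 + j1.
|G(j1)| = |3| / |9 + j1| = 3 / 9.0554 ≈ 0.3313.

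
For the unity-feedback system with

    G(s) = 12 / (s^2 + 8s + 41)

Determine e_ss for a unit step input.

G(s) has no poles at the origin.
This is a Type 0 system. Kp = lim_{s→0} G(s) = 12/41.
e_ss = 1/(1 + Kp) = 1/(1 + 12/41) = 41/53 ≈ 0.7736.

e_ss = 0.7736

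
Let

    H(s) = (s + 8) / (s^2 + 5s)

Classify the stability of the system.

The denominator s^2 + 5s factors as s(s + 5), giving poles at s = 0, -5.
Since the simple pole(s) at s = 0 lie on the jω-axis with none in the right half-plane, the system is marginally stable.

marginally stable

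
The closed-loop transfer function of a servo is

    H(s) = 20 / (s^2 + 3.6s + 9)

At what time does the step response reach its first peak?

t_p ≈ 1.309 s

Comparing s^2 + 3.6s + 9 to s^2 + 2ζωₙs + ωₙ²: ωₙ = 3 rad/s and ζ = 3.6/(2·3) = 0.6.
ζωₙ = 3.6/2 = 1.8, so ω_d = ωₙ√(1−ζ²) = √(ωₙ² − (ζωₙ)²) = √(9 − 1.8²) = √5.76 = 2.400 rad/s.
t_p = π/ω_d = π/2.400 ≈ 1.309 s.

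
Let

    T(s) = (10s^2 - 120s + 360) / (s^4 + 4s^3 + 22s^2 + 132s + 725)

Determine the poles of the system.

The poles are the roots of the denominator s^4 + 4s^3 + 22s^2 + 132s + 725 = 0.
No real roots exist; factor into two real quadratics: (s^2 - 4s + 29)(s^2 + 8s + 25) = 0.
Each quadratic gives a conjugate pair via the quadratic formula.

s = 2 ± 5j, -4 ± 3j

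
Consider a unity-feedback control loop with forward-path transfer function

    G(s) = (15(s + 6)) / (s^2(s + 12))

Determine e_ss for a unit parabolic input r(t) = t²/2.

e_ss = 0.1333

G(s) has 2 poles at the origin.
This is a Type 2 system. Ka = lim_{s→0} s^2·G(s) = 90/12 = 15/2.
e_ss = 1/Ka = 1/(15/2) = 2/15 ≈ 0.1333.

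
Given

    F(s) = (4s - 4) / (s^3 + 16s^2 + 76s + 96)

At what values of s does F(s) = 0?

s = 1

Set the numerator to zero: 4s - 4 = 0, i.e. 4·(s - 1) = 0.
So s = 1.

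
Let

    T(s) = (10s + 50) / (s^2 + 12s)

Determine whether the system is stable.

marginally stable

The denominator s^2 + 12s factors as s(s + 12), giving poles at s = 0, -12.
Since the simple pole(s) at s = 0 lie on the jω-axis with none in the right half-plane, the system is marginally stable.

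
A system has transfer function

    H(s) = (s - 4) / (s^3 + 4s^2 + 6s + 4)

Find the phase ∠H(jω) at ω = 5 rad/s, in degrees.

∠H(j5) ≈ -96.04°

At s = j5: numerator = -4 + j5, denominator = -96 - j95.
∠H = ∠num − ∠den = 128.66° − (-135.30°) = 264.0°, which wraps to -96.04°.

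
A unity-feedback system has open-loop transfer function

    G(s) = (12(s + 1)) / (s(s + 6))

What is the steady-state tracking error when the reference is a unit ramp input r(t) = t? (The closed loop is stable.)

G(s) has one pole at the origin.
This is a Type 1 system. Kv = lim_{s→0} s·G(s) = 12/6 = 2.
e_ss = 1/Kv = 1/(2) = 1/2 ≈ 0.5000.

e_ss = 0.5000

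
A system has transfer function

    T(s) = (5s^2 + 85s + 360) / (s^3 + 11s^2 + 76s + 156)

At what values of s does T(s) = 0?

s = -8, -9

Set the numerator to zero: 5s^2 + 85s + 360 = 0, i.e. 5·(s^2 + 17s + 72) = 0.
Factoring: (s + 8)(s + 9) = 0.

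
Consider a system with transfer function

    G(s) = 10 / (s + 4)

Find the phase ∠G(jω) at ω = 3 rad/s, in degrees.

∠G(j3) ≈ -36.87°

At s = j3: numerator = 10, denominator = 4 + j3.
∠G = ∠num − ∠den = 0° − (36.870°) = -36.87°.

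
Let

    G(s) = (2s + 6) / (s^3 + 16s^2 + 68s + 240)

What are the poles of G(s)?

The poles are the roots of the denominator s^3 + 16s^2 + 68s + 240 = 0.
Trying s = -12: the polynomial evaluates to 0, so (s + 12) is a factor.
Dividing out leaves s^2 + 4s + 20 = 0.
The quadratic formula then gives s = -2 ± 4j.

s = -2 + 4j, -2 - 4j, -12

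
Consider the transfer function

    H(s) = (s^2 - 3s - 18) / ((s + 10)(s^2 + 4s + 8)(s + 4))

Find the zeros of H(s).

s = 6, -3

Set the numerator to zero: s^2 - 3s - 18 = 0.
Factoring: (s - 6)(s + 3) = 0.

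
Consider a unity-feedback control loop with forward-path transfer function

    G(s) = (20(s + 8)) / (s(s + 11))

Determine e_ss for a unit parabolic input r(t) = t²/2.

e_ss = ∞

G(s) has one pole at the origin.
This is a Type 1 system; Ka = lim_{s→0} s^2·G(s) = 0, so the steady-state error for a parabola input is infinite.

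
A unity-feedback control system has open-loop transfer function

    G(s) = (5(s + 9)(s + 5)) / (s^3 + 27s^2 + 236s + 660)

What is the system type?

The denominator has no factor of s at the origin — no free integrator — so this is a Type 0 system.

Type 0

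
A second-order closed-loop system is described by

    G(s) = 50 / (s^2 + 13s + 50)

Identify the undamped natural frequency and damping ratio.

ωₙ ≈ 7.071 rad/s, ζ ≈ 0.9192

Compare the denominator to the standard form s^2 + 2ζωₙs + ωₙ².
ωₙ² = 50, so ωₙ = √50 ≈ 7.071 rad/s.
2ζωₙ = 13, so ζ = 13/(2·√50) ≈ 0.9192.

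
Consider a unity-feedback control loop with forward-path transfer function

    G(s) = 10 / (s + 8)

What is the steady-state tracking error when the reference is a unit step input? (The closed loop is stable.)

G(s) has no poles at the origin.
This is a Type 0 system. Kp = lim_{s→0} G(s) = 10/8 = 5/4.
e_ss = 1/(1 + Kp) = 1/(1 + 5/4) = 4/9 ≈ 0.4444.

e_ss = 0.4444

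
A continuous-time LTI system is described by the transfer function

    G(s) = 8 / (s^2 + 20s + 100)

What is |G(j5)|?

Substitute s = j5: numerator = 8, denominator = 75 + j100.
|G(j5)| = |8| / |75 + j100| = 8 / 125 = 0.06400.

|G(j5)| = 0.06400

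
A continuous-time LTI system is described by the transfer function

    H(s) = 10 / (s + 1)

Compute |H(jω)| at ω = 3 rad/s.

|H(j3)| ≈ 3.162

Substitute s = j3: numerator = 10, denominator = 1 + j3.
|H(j3)| = |10| / |1 + j3| = 10 / 3.1623 ≈ 3.162.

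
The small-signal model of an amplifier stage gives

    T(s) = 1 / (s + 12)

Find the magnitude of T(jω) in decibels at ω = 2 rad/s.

Substitute s = j2: numerator = 1, denominator = 12 + j2.
|T(j2)| = |1| / |12 + j2| = 1 / 12.166 ≈ 0.08220.
In decibels: 20·log₁₀(0.08220) ≈ -21.7 dB.

|T(j2)|_dB ≈ -21.7 dB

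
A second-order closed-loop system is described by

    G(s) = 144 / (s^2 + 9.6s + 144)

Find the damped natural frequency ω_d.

ω_d ≈ 11.00 rad/s

Comparing s^2 + 9.6s + 144 to s^2 + 2ζωₙs + ωₙ²: ωₙ = 12 rad/s and ζ = 9.6/(2·12) = 0.4.
ζωₙ = 9.6/2 = 4.8, so ω_d = ωₙ√(1−ζ²) = √(ωₙ² − (ζωₙ)²) = √(144 − 4.8²) = √120.96 ≈ 11.00 rad/s.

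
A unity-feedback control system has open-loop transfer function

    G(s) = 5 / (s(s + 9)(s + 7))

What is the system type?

The denominator has 1 factor of s at the origin (free integrator), so this is a Type 1 system.

Type 1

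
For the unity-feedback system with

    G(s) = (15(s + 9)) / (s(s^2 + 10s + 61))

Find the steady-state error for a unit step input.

G(s) has one pole at the origin.
This is a Type 1 system; for a step input the steady-state error is zero.

e_ss = 0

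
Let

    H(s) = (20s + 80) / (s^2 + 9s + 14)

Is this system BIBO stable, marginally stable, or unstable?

The denominator s^2 + 9s + 14 factors as (s + 7)(s + 2), giving poles at s = -7, -2.
Since all poles lie strictly in the left half-plane, the system is stable.

stable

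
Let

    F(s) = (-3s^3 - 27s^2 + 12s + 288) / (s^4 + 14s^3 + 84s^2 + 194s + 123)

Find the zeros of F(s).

Set the numerator to zero: -3s^3 - 27s^2 + 12s + 288 = 0, i.e. -3·(s^3 + 9s^2 - 4s - 96) = 0.
Factoring: (s - 3)(s + 4)(s + 8) = 0.

s = 3, -4, -8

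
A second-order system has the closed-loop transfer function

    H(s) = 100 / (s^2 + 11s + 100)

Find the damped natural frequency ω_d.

Comparing s^2 + 11s + 100 to s^2 + 2ζωₙs + ωₙ²: ωₙ = 10 rad/s and ζ = 11/(2·10) = 0.55.
ζωₙ = 11/2 = 5.5, so ω_d = ωₙ√(1−ζ²) = √(ωₙ² − (ζωₙ)²) = √(100 − 5.5²) = √69.75 ≈ 8.352 rad/s.

ω_d ≈ 8.352 rad/s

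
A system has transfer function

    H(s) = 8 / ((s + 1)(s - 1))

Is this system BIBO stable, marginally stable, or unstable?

The poles can be read from the denominator factors: s = -1, 1.
Since the pole(s) at s = 1 lie in the right half-plane, the system is unstable.

unstable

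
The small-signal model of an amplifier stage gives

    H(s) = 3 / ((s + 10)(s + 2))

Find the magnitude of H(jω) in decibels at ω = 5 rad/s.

Substitute s = j5: numerator = 3, denominator = -5 + j60.
|H(j5)| = |3| / |-5 + j60| = 3 / 60.208 ≈ 0.04983.
In decibels: 20·log₁₀(0.04983) ≈ -26.1 dB.

|H(j5)|_dB ≈ -26.1 dB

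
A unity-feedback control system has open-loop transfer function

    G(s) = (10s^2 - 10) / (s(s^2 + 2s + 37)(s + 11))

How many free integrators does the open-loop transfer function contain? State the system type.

The denominator has 1 factor of s at the origin (free integrator), so this is a Type 1 system.

Type 1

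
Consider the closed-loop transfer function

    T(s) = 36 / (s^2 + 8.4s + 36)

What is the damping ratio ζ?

Compare the denominator to the standard form s^2 + 2ζωₙs + ωₙ².
ωₙ² = 36, so ωₙ = 6 rad/s.
2ζωₙ = 8.4, so ζ = 8.4/(2·6) = 0.7.

ζ = 0.7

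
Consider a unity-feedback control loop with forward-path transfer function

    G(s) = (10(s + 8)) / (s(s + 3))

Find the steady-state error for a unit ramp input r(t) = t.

G(s) has one pole at the origin.
This is a Type 1 system. Kv = lim_{s→0} s·G(s) = 80/3.
e_ss = 1/Kv = 1/(80/3) = 3/80 ≈ 0.03750.

e_ss = 0.03750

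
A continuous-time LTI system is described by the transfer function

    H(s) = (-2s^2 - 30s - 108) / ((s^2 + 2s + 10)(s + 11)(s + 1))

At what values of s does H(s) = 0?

s = -6, -9

Set the numerator to zero: -2s^2 - 30s - 108 = 0, i.e. -2·(s^2 + 15s + 54) = 0.
Factoring: (s + 6)(s + 9) = 0.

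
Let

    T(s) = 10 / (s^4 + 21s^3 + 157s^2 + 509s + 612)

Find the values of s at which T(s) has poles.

The poles are the roots of the denominator s^4 + 21s^3 + 157s^2 + 509s + 612 = 0.
Trying s = -9: the polynomial evaluates to 0, so (s + 9) is a factor.
Dividing out leaves s^3 + 12s^2 + 49s + 68 = 0.
This factors further as (s^2 + 8s + 17)(s + 4) = 0.

s = -4 ± j, -9, -4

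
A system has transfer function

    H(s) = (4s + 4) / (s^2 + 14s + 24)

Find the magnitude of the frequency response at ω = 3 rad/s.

Substitute s = j3: numerator = 4 + j12, denominator = 15 + j42.
|H(j3)| = |4 + j12| / |15 + j42| = 12.649 / 44.598 ≈ 0.2836.

|H(j3)| ≈ 0.2836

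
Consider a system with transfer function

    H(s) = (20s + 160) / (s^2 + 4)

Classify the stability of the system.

marginally stable

The poles can be read from the denominator factors: s = ±2j.
Since the simple pole(s) at s = 2j, -2j lie on the jω-axis with none in the right half-plane, the system is marginally stable.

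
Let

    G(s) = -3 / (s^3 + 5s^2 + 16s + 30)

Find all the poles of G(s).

s = -1 ± 3j, -3

The poles are the roots of the denominator s^3 + 5s^2 + 16s + 30 = 0.
Trying s = -3: the polynomial evaluates to 0, so (s + 3) is a factor.
Dividing out leaves s^2 + 2s + 10 = 0.
The quadratic formula then gives s = -1 ± 3j.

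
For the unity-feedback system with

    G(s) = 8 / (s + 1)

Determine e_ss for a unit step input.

G(s) has no poles at the origin.
This is a Type 0 system. Kp = lim_{s→0} G(s) = 8/1.
e_ss = 1/(1 + Kp) = 1/(1 + 8) = 1/9 ≈ 0.1111.

e_ss = 0.1111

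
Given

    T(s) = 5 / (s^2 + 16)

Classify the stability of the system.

The denominator s^2 + 16 factors as (s^2 + 16), giving poles at s = ±4j.
Since the simple pole(s) at s = 4j, -4j lie on the jω-axis with none in the right half-plane, the system is marginally stable.

marginally stable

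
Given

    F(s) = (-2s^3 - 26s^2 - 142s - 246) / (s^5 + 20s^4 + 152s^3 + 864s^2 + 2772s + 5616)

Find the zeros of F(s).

Set the numerator to zero: -2s^3 - 26s^2 - 142s - 246 = 0, i.e. -2·(s^3 + 13s^2 + 71s + 123) = 0.
Factoring: (s + 3)(s^2 + 10s + 41) = 0.

s = -3, -5 ± 4j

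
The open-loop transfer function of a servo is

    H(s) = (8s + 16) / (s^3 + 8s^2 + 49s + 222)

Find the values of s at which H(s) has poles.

s = -1 + 6j, -1 - 6j, -6

The poles are the roots of the denominator s^3 + 8s^2 + 49s + 222 = 0.
Trying s = -6: the polynomial evaluates to 0, so (s + 6) is a factor.
Dividing out leaves s^2 + 2s + 37 = 0.
The quadratic formula then gives s = -1 ± 6j.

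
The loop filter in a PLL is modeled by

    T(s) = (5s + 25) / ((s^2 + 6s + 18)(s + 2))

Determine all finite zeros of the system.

Set the numerator to zero: 5s + 25 = 0, i.e. 5·(s + 5) = 0.
So s = -5.

s = -5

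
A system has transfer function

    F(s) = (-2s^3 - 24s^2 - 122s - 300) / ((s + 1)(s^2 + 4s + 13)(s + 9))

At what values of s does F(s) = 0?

Set the numerator to zero: -2s^3 - 24s^2 - 122s - 300 = 0, i.e. -2·(s^3 + 12s^2 + 61s + 150) = 0.
Factoring: (s^2 + 6s + 25)(s + 6) = 0.

s = -3 + 4j, -3 - 4j, -6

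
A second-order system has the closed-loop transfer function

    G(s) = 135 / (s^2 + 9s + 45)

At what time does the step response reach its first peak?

Comparing s^2 + 9s + 45 to s^2 + 2ζωₙs + ωₙ²: ωₙ = √45 ≈ 6.708 rad/s and ζ = 9/(2·√45) ≈ 0.6708.
ζωₙ = 9/2 = 4.5, so ω_d = ωₙ√(1−ζ²) = √(ωₙ² − (ζωₙ)²) = √(45 − 4.5²) = √24.75 ≈ 4.975 rad/s.
t_p = π/ω_d = π/4.975 ≈ 0.6315 s.

t_p ≈ 0.6315 s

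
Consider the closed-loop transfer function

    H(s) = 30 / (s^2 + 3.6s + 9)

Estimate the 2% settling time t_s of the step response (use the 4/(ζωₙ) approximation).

t_s ≈ 2.222 s

Comparing s^2 + 3.6s + 9 to s^2 + 2ζωₙs + ωₙ²: ωₙ = 3 rad/s and ζ = 3.6/(2·3) = 0.6.
ζωₙ = 3.6/2 = 1.8, so t_s ≈ 4/(ζωₙ) = 4/1.8 ≈ 2.222 s.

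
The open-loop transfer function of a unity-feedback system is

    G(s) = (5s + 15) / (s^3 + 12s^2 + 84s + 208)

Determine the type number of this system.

Type 0

The denominator has no factor of s at the origin — no free integrator — so this is a Type 0 system.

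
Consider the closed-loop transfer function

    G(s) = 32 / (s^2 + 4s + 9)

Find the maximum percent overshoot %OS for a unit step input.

Comparing s^2 + 4s + 9 to s^2 + 2ζωₙs + ωₙ²: ωₙ = 3 rad/s and ζ = 4/(2·3) ≈ 0.6667.
%OS = 100·exp(−πζ/√(1−ζ²)) = 100·exp(−π·0.6667/√(1−0.6667²)) ≈ 6.02%.

%OS ≈ 6.02%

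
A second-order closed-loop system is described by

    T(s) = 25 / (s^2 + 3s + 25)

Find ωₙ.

Compare the denominator to the standard form s^2 + 2ζωₙs + ωₙ².
ωₙ² = 25, so ωₙ = 5 rad/s.

ωₙ = 5 rad/s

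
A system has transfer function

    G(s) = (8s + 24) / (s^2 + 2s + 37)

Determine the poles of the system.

The poles are the roots of the denominator s^2 + 2s + 37 = 0.
Using the quadratic formula: s = (-2 ± √(-144))/2 = -1 ± 6j.

s = -1 + 6j, -1 - 6j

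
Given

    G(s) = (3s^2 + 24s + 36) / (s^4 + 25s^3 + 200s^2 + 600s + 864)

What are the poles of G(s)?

The poles are the roots of the denominator s^4 + 25s^3 + 200s^2 + 600s + 864 = 0.
Trying s = -12: the polynomial evaluates to 0, so (s + 12) is a factor.
Dividing out leaves s^3 + 13s^2 + 44s + 72 = 0.
This factors further as (s + 9)(s^2 + 4s + 8) = 0.

s = -12, -9, -2 ± 2j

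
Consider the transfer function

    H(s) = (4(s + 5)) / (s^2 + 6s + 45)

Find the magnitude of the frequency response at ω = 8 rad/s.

Substitute s = j8: numerator = 20 + j32, denominator = -19 + j48.
|H(j8)| = |20 + j32| / |-19 + j48| = 37.736 / 51.624 ≈ 0.7310.

|H(j8)| ≈ 0.7310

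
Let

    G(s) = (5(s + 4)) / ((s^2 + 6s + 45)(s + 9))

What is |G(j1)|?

Substitute s = j1: numerator = 20 + j5, denominator = 390 + j98.
|G(j1)| = |20 + j5| / |390 + j98| = 20.616 / 402.12 ≈ 0.05127.

|G(j1)| ≈ 0.05127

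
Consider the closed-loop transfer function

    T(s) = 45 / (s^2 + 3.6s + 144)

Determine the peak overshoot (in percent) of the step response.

%OS ≈ 62.1%

Comparing s^2 + 3.6s + 144 to s^2 + 2ζωₙs + ωₙ²: ωₙ = 12 rad/s and ζ = 3.6/(2·12) = 0.15.
%OS = 100·exp(−πζ/√(1−ζ²)) = 100·exp(−π·0.15/√(1−0.15²)) ≈ 62.1%.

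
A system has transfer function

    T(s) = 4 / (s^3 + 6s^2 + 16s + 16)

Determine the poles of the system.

The poles are the roots of the denominator s^3 + 6s^2 + 16s + 16 = 0.
Trying s = -2: the polynomial evaluates to 0, so (s + 2) is a factor.
Dividing out leaves s^2 + 4s + 8 = 0.
The quadratic formula then gives s = -2 ± 2j.

s = -2 + 2j, -2 - 2j, -2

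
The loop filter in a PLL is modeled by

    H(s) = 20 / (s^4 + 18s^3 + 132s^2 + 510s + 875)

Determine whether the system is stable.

stable

The denominator s^4 + 18s^3 + 132s^2 + 510s + 875 factors as (s^2 + 6s + 25)(s + 7)(s + 5), giving poles at s = -3 + 4j, -3 - 4j, -7, -5.
Since all poles lie strictly in the left half-plane, the system is stable.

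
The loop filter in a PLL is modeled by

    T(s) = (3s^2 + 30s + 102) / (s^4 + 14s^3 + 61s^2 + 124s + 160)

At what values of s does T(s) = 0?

Set the numerator to zero: 3s^2 + 30s + 102 = 0, i.e. 3·(s^2 + 10s + 34) = 0.
Factoring: (s^2 + 10s + 34) = 0.

s = -5 ± 3j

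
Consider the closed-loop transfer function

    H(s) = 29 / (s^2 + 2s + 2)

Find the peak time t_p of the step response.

t_p ≈ 3.142 s

Comparing s^2 + 2s + 2 to s^2 + 2ζωₙs + ωₙ²: ωₙ = √2 ≈ 1.414 rad/s and ζ = 2/(2·√2) ≈ 0.7071.
ζωₙ = 2/2 = 1, so ω_d = ωₙ√(1−ζ²) = √(ωₙ² − (ζωₙ)²) = √(2 − 1²) = √1 = 1 rad/s.
t_p = π/ω_d = π/1 ≈ 3.142 s.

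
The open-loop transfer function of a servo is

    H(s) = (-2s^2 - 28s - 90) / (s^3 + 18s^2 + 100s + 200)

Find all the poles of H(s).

s = -4 ± 2j, -10

The poles are the roots of the denominator s^3 + 18s^2 + 100s + 200 = 0.
Trying s = -10: the polynomial evaluates to 0, so (s + 10) is a factor.
Dividing out leaves s^2 + 8s + 20 = 0.
The quadratic formula then gives s = -4 ± 2j.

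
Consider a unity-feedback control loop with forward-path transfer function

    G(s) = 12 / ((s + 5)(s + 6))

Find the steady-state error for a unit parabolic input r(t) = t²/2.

G(s) has no poles at the origin.
This is a Type 0 system; Ka = lim_{s→0} s^2·G(s) = 0, so the steady-state error for a parabola input is infinite.

e_ss = ∞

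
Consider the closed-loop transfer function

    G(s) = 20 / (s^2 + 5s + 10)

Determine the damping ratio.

Compare the denominator to the standard form s^2 + 2ζωₙs + ωₙ².
ωₙ² = 10, so ωₙ = √10 ≈ 3.162 rad/s.
2ζωₙ = 5, so ζ = 5/(2·√10) ≈ 0.7906.
With ζ = 0.7906 the response is underdamped.

ζ ≈ 0.7906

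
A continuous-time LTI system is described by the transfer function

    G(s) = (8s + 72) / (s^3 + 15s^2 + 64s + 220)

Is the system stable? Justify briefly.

The denominator s^3 + 15s^2 + 64s + 220 factors as (s + 11)(s^2 + 4s + 20), giving poles at s = -11, -2 ± 4j.
Since all poles lie strictly in the left half-plane, the system is stable.

stable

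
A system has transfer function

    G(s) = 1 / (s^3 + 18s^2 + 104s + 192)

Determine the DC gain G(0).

Set s = 0: G(0) = (1) / (192) = 1/192.

G(0) = 1/192 ≈ 0.005208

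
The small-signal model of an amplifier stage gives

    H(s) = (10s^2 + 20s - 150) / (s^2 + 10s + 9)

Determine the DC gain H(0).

Set s = 0: H(0) = (-150) / (9) = -50/3.

H(0) = -50/3 ≈ -16.67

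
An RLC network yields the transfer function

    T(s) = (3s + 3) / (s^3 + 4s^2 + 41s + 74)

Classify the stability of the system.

The denominator s^3 + 4s^2 + 41s + 74 factors as (s^2 + 2s + 37)(s + 2), giving poles at s = -1 ± 6j, -2.
Since all poles lie strictly in the left half-plane, the system is stable.

stable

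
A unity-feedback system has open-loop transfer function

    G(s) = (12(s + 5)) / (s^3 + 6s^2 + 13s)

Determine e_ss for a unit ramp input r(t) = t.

G(s) has one pole at the origin.
This is a Type 1 system. Kv = lim_{s→0} s·G(s) = 60/13.
e_ss = 1/Kv = 1/(60/13) = 13/60 ≈ 0.2167.

e_ss = 0.2167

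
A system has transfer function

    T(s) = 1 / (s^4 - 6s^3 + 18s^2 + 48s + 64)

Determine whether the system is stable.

unstable

The denominator s^4 - 6s^3 + 18s^2 + 48s + 64 factors as (s^2 + 2s + 2)(s^2 - 8s + 32), giving poles at s = -1 + j, -1 - j, 4 + 4j, 4 - 4j.
Since the pole(s) at s = 4 + 4j, 4 - 4j lie in the right half-plane, the system is unstable.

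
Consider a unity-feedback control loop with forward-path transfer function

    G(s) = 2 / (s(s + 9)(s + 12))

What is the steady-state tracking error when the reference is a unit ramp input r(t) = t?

G(s) has one pole at the origin.
This is a Type 1 system. Kv = lim_{s→0} s·G(s) = 2/108 = 1/54.
e_ss = 1/Kv = 1/(1/54) = 54.

e_ss = 54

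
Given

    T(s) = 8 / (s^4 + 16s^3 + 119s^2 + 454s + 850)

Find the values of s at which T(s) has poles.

The poles are the roots of the denominator s^4 + 16s^3 + 119s^2 + 454s + 850 = 0.
No real roots exist; factor into two real quadratics: (s^2 + 6s + 25)(s^2 + 10s + 34) = 0.
Each quadratic gives a conjugate pair via the quadratic formula.

s = -3 + 4j, -3 - 4j, -5 + 3j, -5 - 3j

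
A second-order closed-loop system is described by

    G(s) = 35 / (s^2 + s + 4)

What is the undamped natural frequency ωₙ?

ωₙ = 2 rad/s

Compare the denominator to the standard form s^2 + 2ζωₙs + ωₙ².
ωₙ² = 4, so ωₙ = 2 rad/s.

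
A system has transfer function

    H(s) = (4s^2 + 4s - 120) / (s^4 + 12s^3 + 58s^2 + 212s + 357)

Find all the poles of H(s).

s = -1 + 4j, -1 - 4j, -7, -3

The poles are the roots of the denominator s^4 + 12s^3 + 58s^2 + 212s + 357 = 0.
Trying s = -7: the polynomial evaluates to 0, so (s + 7) is a factor.
Dividing out leaves s^3 + 5s^2 + 23s + 51 = 0.
This factors further as (s^2 + 2s + 17)(s + 3) = 0.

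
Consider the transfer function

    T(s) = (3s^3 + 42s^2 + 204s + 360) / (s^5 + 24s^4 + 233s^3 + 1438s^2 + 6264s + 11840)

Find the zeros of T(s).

s = -4 ± 2j, -6

Set the numerator to zero: 3s^3 + 42s^2 + 204s + 360 = 0, i.e. 3·(s^3 + 14s^2 + 68s + 120) = 0.
Factoring: (s^2 + 8s + 20)(s + 6) = 0.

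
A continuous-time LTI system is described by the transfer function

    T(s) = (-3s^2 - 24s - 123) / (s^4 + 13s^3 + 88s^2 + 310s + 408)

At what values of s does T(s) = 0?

Set the numerator to zero: -3s^2 - 24s - 123 = 0, i.e. -3·(s^2 + 8s + 41) = 0.
Factoring: (s^2 + 8s + 41) = 0.

s = -4 + 5j, -4 - 5j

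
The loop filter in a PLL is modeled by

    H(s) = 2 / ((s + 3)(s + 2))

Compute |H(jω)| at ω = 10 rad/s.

Substitute s = j10: numerator = 2, denominator = -94 + j50.
|H(j10)| = |2| / |-94 + j50| = 2 / 106.47 ≈ 0.01878.

|H(j10)| ≈ 0.01878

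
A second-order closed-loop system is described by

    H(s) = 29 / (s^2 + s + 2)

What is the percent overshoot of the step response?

Comparing s^2 + s + 2 to s^2 + 2ζωₙs + ωₙ²: ωₙ = √2 ≈ 1.414 rad/s and ζ = 1/(2·√2) ≈ 0.3536.
%OS = 100·exp(−πζ/√(1−ζ²)) = 100·exp(−π·0.3536/√(1−0.3536²)) ≈ 30.5%.

%OS ≈ 30.5%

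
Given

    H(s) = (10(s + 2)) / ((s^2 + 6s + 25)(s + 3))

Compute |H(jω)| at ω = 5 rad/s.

|H(j5)| ≈ 0.3078

Substitute s = j5: numerator = 20 + j50, denominator = -150 + j90.
|H(j5)| = |20 + j50| / |-150 + j90| = 53.852 / 174.93 ≈ 0.3078.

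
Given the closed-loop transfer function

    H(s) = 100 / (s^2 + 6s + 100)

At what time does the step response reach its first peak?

t_p ≈ 0.3293 s

Comparing s^2 + 6s + 100 to s^2 + 2ζωₙs + ωₙ²: ωₙ = 10 rad/s and ζ = 6/(2·10) = 0.3.
ζωₙ = 6/2 = 3, so ω_d = ωₙ√(1−ζ²) = √(ωₙ² − (ζωₙ)²) = √(100 − 3²) = √91 ≈ 9.539 rad/s.
t_p = π/ω_d = π/9.539 ≈ 0.3293 s.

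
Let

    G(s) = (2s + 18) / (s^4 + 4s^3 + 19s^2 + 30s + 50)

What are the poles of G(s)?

The poles are the roots of the denominator s^4 + 4s^3 + 19s^2 + 30s + 50 = 0.
No real roots exist; factor into two real quadratics: (s^2 + 2s + 5)(s^2 + 2s + 10) = 0.
Each quadratic gives a conjugate pair via the quadratic formula.

s = -1 + 2j, -1 - 2j, -1 + 3j, -1 - 3j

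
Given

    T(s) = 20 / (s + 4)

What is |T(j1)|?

Substitute s = j1: numerator = 20, denominator = 4 + j1.
|T(j1)| = |20| / |4 + j1| = 20 / 4.1231 ≈ 4.851.

|T(j1)| ≈ 4.851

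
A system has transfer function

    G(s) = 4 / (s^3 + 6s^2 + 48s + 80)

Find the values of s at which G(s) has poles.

The poles are the roots of the denominator s^3 + 6s^2 + 48s + 80 = 0.
Trying s = -2: the polynomial evaluates to 0, so (s + 2) is a factor.
Dividing out leaves s^2 + 4s + 40 = 0.
The quadratic formula then gives s = -2 ± 6j.

s = -2 + 6j, -2 - 6j, -2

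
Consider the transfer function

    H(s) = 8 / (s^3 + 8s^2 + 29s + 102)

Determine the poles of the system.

The poles are the roots of the denominator s^3 + 8s^2 + 29s + 102 = 0.
Trying s = -6: the polynomial evaluates to 0, so (s + 6) is a factor.
Dividing out leaves s^2 + 2s + 17 = 0.
The quadratic formula then gives s = -1 ± 4j.

s = -1 + 4j, -1 - 4j, -6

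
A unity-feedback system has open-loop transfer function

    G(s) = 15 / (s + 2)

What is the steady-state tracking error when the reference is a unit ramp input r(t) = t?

G(s) has no poles at the origin.
This is a Type 0 system; Kv = lim_{s→0} s·G(s) = 0, so the steady-state error for a ramp input is infinite.

e_ss = ∞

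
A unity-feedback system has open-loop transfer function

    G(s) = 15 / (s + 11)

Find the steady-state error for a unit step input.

e_ss = 0.4231

G(s) has no poles at the origin.
This is a Type 0 system. Kp = lim_{s→0} G(s) = 15/11.
e_ss = 1/(1 + Kp) = 1/(1 + 15/11) = 11/26 ≈ 0.4231.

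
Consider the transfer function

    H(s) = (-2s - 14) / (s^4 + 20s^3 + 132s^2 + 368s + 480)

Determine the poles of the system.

s = -2 + 2j, -2 - 2j, -6, -10

The poles are the roots of the denominator s^4 + 20s^3 + 132s^2 + 368s + 480 = 0.
Trying s = -6: the polynomial evaluates to 0, so (s + 6) is a factor.
Dividing out leaves s^3 + 14s^2 + 48s + 80 = 0.
This factors further as (s^2 + 4s + 8)(s + 10) = 0.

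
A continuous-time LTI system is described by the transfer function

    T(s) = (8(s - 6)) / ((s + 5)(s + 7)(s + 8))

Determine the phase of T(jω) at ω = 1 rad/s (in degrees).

At s = j1: numerator = -48 + j8, denominator = 260 + j130.
∠T = ∠num − ∠den = 170.54° − (26.565°) = 144.0°.

∠T(j1) ≈ 144.0°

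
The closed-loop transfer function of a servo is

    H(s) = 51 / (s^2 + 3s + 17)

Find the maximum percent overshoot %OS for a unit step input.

%OS ≈ 29.3%

Comparing s^2 + 3s + 17 to s^2 + 2ζωₙs + ωₙ²: ωₙ = √17 ≈ 4.123 rad/s and ζ = 3/(2·√17) ≈ 0.3638.
%OS = 100·exp(−πζ/√(1−ζ²)) = 100·exp(−π·0.3638/√(1−0.3638²)) ≈ 29.3%.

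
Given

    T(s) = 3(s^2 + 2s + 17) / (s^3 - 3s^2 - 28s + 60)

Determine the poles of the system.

s = 2, 6, -5

The poles are the roots of the denominator s^3 - 3s^2 - 28s + 60 = 0.
Trying s = 2: the polynomial evaluates to 0, so (s - 2) is a factor.
Dividing out leaves s^2 - s - 30 = 0.
Factoring the quadratic: (s - 6)(s + 5) = 0.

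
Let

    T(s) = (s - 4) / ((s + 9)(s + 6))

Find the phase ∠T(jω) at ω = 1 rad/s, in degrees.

At s = j1: numerator = -4 + j1, denominator = 53 + j15.
∠T = ∠num − ∠den = 165.96° − (15.803°) = 150.2°.

∠T(j1) ≈ 150.2°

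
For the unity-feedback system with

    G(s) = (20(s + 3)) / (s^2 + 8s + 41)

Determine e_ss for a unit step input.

e_ss = 0.4059

G(s) has no poles at the origin.
This is a Type 0 system. Kp = lim_{s→0} G(s) = 60/41.
e_ss = 1/(1 + Kp) = 1/(1 + 60/41) = 41/101 ≈ 0.4059.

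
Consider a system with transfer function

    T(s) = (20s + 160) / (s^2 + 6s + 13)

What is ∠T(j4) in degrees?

∠T(j4) ≈ -70.56°

At s = j4: numerator = 160 + j80, denominator = -3 + j24.
∠T = ∠num − ∠den = 26.565° − (97.125°) = -70.56°.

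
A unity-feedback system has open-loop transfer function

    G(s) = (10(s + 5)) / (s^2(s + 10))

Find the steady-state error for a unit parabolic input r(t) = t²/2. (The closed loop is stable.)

G(s) has 2 poles at the origin.
This is a Type 2 system. Ka = lim_{s→0} s^2·G(s) = 50/10 = 5.
e_ss = 1/Ka = 1/(5) = 1/5 ≈ 0.2000.

e_ss = 0.2000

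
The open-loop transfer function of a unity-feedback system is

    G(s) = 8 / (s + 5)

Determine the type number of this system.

The denominator has no factor of s at the origin — no free integrator — so this is a Type 0 system.

Type 0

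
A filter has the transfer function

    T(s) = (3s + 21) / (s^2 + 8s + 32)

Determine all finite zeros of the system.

s = -7

Set the numerator to zero: 3s + 21 = 0, i.e. 3·(s + 7) = 0.
So s = -7.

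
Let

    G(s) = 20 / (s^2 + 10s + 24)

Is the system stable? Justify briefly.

stable

The denominator s^2 + 10s + 24 factors as (s + 4)(s + 6), giving poles at s = -4, -6.
Since all poles lie strictly in the left half-plane, the system is stable.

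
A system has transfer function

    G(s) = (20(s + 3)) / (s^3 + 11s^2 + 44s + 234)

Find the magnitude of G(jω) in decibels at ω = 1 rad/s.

Substitute s = j1: numerator = 60 + j20, denominator = 223 + j43.
|G(j1)| = |60 + j20| / |223 + j43| = 63.246 / 227.11 ≈ 0.2785.
In decibels: 20·log₁₀(0.2785) ≈ -11.1 dB.

|G(j1)|_dB ≈ -11.1 dB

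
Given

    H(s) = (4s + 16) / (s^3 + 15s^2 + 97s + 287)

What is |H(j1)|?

|H(j1)| ≈ 0.05718

Substitute s = j1: numerator = 16 + j4, denominator = 272 + j96.
|H(j1)| = |16 + j4| / |272 + j96| = 16.492 / 288.44 ≈ 0.05718.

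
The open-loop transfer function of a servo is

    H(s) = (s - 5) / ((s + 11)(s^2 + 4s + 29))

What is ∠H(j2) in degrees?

At s = j2: numerator = -5 + j2, denominator = 259 + j138.
∠H = ∠num − ∠den = 158.20° − (28.050°) = 130.1°.

∠H(j2) ≈ 130.1°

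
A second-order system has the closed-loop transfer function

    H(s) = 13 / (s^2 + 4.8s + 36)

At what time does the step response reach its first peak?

Comparing s^2 + 4.8s + 36 to s^2 + 2ζωₙs + ωₙ²: ωₙ = 6 rad/s and ζ = 4.8/(2·6) = 0.4.
ζωₙ = 4.8/2 = 2.4, so ω_d = ωₙ√(1−ζ²) = √(ωₙ² − (ζωₙ)²) = √(36 − 2.4²) = √30.24 ≈ 5.499 rad/s.
t_p = π/ω_d = π/5.499 ≈ 0.5713 s.

t_p ≈ 0.5713 s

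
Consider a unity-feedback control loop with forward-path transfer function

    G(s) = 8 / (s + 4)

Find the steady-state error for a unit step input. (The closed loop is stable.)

G(s) has no poles at the origin.
This is a Type 0 system. Kp = lim_{s→0} G(s) = 8/4 = 2.
e_ss = 1/(1 + Kp) = 1/(1 + 2) = 1/3 ≈ 0.3333.

e_ss = 0.3333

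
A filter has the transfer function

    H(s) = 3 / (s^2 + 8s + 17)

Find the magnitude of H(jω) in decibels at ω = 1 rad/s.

|H(j1)|_dB ≈ -15.5 dB

Substitute s = j1: numerator = 3, denominator = 16 + j8.
|H(j1)| = |3| / |16 + j8| = 3 / 17.889 ≈ 0.1677.
In decibels: 20·log₁₀(0.1677) ≈ -15.5 dB.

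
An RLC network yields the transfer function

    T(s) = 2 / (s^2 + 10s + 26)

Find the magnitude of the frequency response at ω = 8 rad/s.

Substitute s = j8: numerator = 2, denominator = -38 + j80.
|T(j8)| = |2| / |-38 + j80| = 2 / 88.566 ≈ 0.02258.

|T(j8)| ≈ 0.02258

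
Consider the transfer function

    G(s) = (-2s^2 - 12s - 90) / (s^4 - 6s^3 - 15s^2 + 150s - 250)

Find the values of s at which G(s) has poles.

s = 3 + j, 3 - j, 5, -5

The poles are the roots of the denominator s^4 - 6s^3 - 15s^2 + 150s - 250 = 0.
Trying s = 5: the polynomial evaluates to 0, so (s - 5) is a factor.
Dividing out leaves s^3 - s^2 - 20s + 50 = 0.
This factors further as (s^2 - 6s + 10)(s + 5) = 0.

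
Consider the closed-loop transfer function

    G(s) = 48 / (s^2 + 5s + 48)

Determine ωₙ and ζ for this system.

Compare the denominator to the standard form s^2 + 2ζωₙs + ωₙ².
ωₙ² = 48, so ωₙ = √48 ≈ 6.928 rad/s.
2ζωₙ = 5, so ζ = 5/(2·√48) ≈ 0.3608.

ωₙ ≈ 6.928 rad/s, ζ ≈ 0.3608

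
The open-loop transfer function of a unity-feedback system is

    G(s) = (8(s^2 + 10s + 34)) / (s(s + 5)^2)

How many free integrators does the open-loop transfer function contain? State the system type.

The denominator has 1 factor of s at the origin (free integrator), so this is a Type 1 system.

Type 1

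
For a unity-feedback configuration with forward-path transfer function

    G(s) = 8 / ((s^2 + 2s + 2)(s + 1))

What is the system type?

The denominator has no factor of s at the origin — no free integrator — so this is a Type 0 system.

Type 0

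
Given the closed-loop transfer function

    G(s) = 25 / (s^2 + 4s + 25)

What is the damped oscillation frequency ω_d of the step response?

ω_d ≈ 4.583 rad/s

Comparing s^2 + 4s + 25 to s^2 + 2ζωₙs + ωₙ²: ωₙ = 5 rad/s and ζ = 4/(2·5) = 0.4.
ζωₙ = 4/2 = 2, so ω_d = ωₙ√(1−ζ²) = √(ωₙ² − (ζωₙ)²) = √(25 − 2²) = √21 ≈ 4.583 rad/s.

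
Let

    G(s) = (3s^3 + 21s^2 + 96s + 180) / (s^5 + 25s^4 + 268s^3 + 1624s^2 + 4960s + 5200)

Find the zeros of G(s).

s = -2 ± 4j, -3

Set the numerator to zero: 3s^3 + 21s^2 + 96s + 180 = 0, i.e. 3·(s^3 + 7s^2 + 32s + 60) = 0.
Factoring: (s^2 + 4s + 20)(s + 3) = 0.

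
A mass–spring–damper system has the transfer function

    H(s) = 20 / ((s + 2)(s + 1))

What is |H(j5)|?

|H(j5)| ≈ 0.7284

Substitute s = j5: numerator = 20, denominator = -23 + j15.
|H(j5)| = |20| / |-23 + j15| = 20 / 27.459 ≈ 0.7284.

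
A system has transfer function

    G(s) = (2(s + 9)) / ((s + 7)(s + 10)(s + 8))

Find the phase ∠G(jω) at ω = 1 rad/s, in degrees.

At s = j1: numerator = 18 + j2, denominator = 535 + j205.
∠G = ∠num − ∠den = 6.3402° − (20.966°) = -14.63°.

∠G(j1) ≈ -14.63°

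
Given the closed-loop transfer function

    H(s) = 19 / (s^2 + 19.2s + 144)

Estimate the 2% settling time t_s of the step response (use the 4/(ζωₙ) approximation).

Comparing s^2 + 19.2s + 144 to s^2 + 2ζωₙs + ωₙ²: ωₙ = 12 rad/s and ζ = 19.2/(2·12) = 0.8.
ζωₙ = 19.2/2 = 9.6, so t_s ≈ 4/(ζωₙ) = 4/9.6 ≈ 0.4167 s.

t_s ≈ 0.4167 s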